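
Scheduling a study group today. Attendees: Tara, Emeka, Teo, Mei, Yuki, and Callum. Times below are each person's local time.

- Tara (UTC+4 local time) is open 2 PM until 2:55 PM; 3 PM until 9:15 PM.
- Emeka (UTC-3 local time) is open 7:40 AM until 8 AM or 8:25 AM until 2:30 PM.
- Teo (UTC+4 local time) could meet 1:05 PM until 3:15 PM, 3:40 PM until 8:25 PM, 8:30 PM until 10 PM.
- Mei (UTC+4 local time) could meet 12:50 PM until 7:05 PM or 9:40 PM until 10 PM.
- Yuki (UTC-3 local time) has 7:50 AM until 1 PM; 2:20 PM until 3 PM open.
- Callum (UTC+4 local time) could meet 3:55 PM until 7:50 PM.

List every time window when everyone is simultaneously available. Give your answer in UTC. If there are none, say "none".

Tara in UTC: 10:00-10:55, 11:00-17:15 (subtract 4h to convert from UTC+4).
Emeka in UTC: 10:40-11:00, 11:25-17:30 (add 3h to convert from UTC-3).
Teo in UTC: 09:05-11:15, 11:40-16:25, 16:30-18:00 (subtract 4h to convert from UTC+4).
Mei in UTC: 08:50-15:05, 17:40-18:00 (subtract 4h to convert from UTC+4).
Yuki in UTC: 10:50-16:00, 17:20-18:00 (add 3h to convert from UTC-3).
Callum in UTC: 11:55-15:50 (subtract 4h to convert from UTC+4).
Tara ∩ Emeka: 10:40-10:55, 11:25-17:15.
Tara ∩ Emeka ∩ Teo: 10:40-10:55, 11:40-16:25, 16:30-17:15.
Tara ∩ Emeka ∩ Teo ∩ Mei: 10:40-10:55, 11:40-15:05.
Tara ∩ Emeka ∩ Teo ∩ Mei ∩ Yuki: 10:50-10:55, 11:40-15:05.
Tara ∩ Emeka ∩ Teo ∩ Mei ∩ Yuki ∩ Callum: 11:55-15:05.
So the common availability across everyone is 11:55-15:05.

11:55-15:05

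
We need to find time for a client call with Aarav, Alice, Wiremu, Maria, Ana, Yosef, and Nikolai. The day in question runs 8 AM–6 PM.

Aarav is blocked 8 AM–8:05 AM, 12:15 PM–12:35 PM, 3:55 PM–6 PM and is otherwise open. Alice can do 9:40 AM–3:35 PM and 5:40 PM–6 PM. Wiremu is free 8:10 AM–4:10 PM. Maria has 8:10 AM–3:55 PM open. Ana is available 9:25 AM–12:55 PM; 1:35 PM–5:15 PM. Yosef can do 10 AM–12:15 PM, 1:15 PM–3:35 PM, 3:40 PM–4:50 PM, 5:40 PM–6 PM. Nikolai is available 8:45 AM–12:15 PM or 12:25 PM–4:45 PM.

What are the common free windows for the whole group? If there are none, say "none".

10:00-12:15, 13:35-15:35

Aarav free: 08:05-12:15, 12:35-15:55 (invert busy blocks within the working day).
Alice free: 09:40-15:35, 17:40-18:00.
Wiremu free: 08:10-16:10.
Maria free: 08:10-15:55.
Ana free: 09:25-12:55, 13:35-17:15.
Yosef free: 10:00-12:15, 13:15-15:35, 15:40-16:50, 17:40-18:00.
Nikolai free: 08:45-12:15, 12:25-16:45.
Aarav ∩ Alice: 09:40-12:15, 12:35-15:35.
Aarav ∩ Alice ∩ Wiremu: 09:40-12:15, 12:35-15:35.
Aarav ∩ Alice ∩ Wiremu ∩ Maria: 09:40-12:15, 12:35-15:35.
Aarav ∩ Alice ∩ Wiremu ∩ Maria ∩ Ana: 09:40-12:15, 12:35-12:55, 13:35-15:35.
Aarav ∩ Alice ∩ Wiremu ∩ Maria ∩ Ana ∩ Yosef: 10:00-12:15, 13:35-15:35.
Aarav ∩ Alice ∩ Wiremu ∩ Maria ∩ Ana ∩ Yosef ∩ Nikolai: 10:00-12:15, 13:35-15:35.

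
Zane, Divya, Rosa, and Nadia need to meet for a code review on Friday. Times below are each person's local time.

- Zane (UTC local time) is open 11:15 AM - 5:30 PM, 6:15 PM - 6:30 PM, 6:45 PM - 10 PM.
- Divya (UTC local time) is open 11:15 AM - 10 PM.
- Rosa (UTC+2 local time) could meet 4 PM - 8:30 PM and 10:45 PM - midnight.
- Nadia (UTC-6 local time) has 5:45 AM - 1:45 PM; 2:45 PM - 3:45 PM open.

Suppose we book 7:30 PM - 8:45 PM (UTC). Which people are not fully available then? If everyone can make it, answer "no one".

Nadia, Rosa

Zane in UTC: 11:15-17:30, 18:15-18:30, 18:45-22:00.
Divya in UTC: 11:15-22:00.
Rosa in UTC: 14:00-18:30, 20:45-22:00 (subtract 2h to convert from UTC+2).
Nadia in UTC: 11:45-19:45, 20:45-21:45 (add 6h to convert from UTC-6).
Zane: free for 19:30-20:45. Divya: free for 19:30-20:45. Rosa: not fully free for 19:30-20:45. Nadia: not fully free for 19:30-20:45.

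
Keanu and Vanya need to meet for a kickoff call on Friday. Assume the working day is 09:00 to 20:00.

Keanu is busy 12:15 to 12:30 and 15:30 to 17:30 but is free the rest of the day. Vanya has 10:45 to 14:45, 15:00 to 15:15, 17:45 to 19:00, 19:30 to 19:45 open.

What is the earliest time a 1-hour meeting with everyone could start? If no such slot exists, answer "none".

10:45

Keanu free: 09:00-12:15, 12:30-15:30, 17:30-20:00 (invert busy blocks within the working day).
Vanya free: 10:45-14:45, 15:00-15:15, 17:45-19:00, 19:30-19:45.
Keanu ∩ Vanya: 10:45-12:15, 12:30-14:45, 15:00-15:15, 17:45-19:00, 19:30-19:45.
The first common window of at least 60 minutes is 10:45-12:15, so the earliest start is 10:45.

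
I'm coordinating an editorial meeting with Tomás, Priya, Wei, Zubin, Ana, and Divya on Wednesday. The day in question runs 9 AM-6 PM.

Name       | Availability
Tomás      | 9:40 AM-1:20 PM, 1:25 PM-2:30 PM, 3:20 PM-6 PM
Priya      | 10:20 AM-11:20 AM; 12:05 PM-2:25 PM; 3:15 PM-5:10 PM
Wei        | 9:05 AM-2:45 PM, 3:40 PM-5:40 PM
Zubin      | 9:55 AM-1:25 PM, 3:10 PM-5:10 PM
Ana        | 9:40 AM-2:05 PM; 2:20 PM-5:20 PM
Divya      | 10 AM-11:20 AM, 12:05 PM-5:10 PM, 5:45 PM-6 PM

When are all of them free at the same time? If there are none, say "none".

10:20-11:20, 12:05-13:20, 15:40-17:10

Tomás ∩ Priya: 10:20-11:20, 12:05-13:20, 13:25-14:25, 15:20-17:10.
Tomás ∩ Priya ∩ Wei: 10:20-11:20, 12:05-13:20, 13:25-14:25, 15:40-17:10.
Tomás ∩ Priya ∩ Wei ∩ Zubin: 10:20-11:20, 12:05-13:20, 15:40-17:10.
Tomás ∩ Priya ∩ Wei ∩ Zubin ∩ Ana: 10:20-11:20, 12:05-13:20, 15:40-17:10.
Tomás ∩ Priya ∩ Wei ∩ Zubin ∩ Ana ∩ Divya: 10:20-11:20, 12:05-13:20, 15:40-17:10.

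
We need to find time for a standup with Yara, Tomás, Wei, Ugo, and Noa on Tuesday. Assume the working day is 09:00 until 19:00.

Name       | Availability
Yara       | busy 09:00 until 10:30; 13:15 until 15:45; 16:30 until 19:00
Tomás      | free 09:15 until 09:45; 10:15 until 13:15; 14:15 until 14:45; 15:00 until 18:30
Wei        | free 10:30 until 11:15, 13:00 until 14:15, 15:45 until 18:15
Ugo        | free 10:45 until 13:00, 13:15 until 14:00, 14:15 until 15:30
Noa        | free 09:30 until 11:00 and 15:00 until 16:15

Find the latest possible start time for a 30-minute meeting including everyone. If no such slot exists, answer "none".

none

Yara free: 10:30-13:15, 15:45-16:30 (invert busy blocks within the working day).
Tomás free: 09:15-09:45, 10:15-13:15, 14:15-14:45, 15:00-18:30.
Wei free: 10:30-11:15, 13:00-14:15, 15:45-18:15.
Ugo free: 10:45-13:00, 13:15-14:00, 14:15-15:30.
Noa free: 09:30-11:00, 15:00-16:15.
Yara ∩ Tomás: 10:30-13:15, 15:45-16:30.
Yara ∩ Tomás ∩ Wei: 10:30-11:15, 13:00-13:15, 15:45-16:30.
Yara ∩ Tomás ∩ Wei ∩ Ugo: 10:45-11:15.
Yara ∩ Tomás ∩ Wei ∩ Ugo ∩ Noa: 10:45-11:00.
No common window is at least 30 minutes long.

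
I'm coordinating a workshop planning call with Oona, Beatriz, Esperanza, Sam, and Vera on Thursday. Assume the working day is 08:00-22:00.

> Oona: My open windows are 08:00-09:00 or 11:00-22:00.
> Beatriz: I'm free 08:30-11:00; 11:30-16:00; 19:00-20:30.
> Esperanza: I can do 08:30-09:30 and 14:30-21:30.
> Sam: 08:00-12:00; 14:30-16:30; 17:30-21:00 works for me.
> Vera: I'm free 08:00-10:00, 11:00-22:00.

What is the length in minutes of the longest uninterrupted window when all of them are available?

Oona ∩ Beatriz: 08:30-09:00, 11:30-16:00, 19:00-20:30.
Oona ∩ Beatriz ∩ Esperanza: 08:30-09:00, 14:30-16:00, 19:00-20:30.
Oona ∩ Beatriz ∩ Esperanza ∩ Sam: 08:30-09:00, 14:30-16:00, 19:00-20:30.
Oona ∩ Beatriz ∩ Esperanza ∩ Sam ∩ Vera: 08:30-09:00, 14:30-16:00, 19:00-20:30.
So the common availability across everyone is 08:30-09:00, 14:30-16:00, 19:00-20:30.
The longest is 14:30-16:00 at 90 minutes.

90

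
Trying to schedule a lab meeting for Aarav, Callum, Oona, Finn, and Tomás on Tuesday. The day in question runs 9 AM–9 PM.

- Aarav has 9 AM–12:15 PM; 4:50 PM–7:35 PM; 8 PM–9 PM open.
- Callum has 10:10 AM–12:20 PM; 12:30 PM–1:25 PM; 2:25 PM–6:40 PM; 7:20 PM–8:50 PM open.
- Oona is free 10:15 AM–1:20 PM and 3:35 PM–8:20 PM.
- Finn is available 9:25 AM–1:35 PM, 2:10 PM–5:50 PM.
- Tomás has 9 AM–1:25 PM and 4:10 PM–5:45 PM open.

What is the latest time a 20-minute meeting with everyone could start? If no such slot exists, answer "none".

Aarav ∩ Callum: 10:10-12:15, 16:50-18:40, 19:20-19:35, 20:00-20:50.
Aarav ∩ Callum ∩ Oona: 10:15-12:15, 16:50-18:40, 19:20-19:35, 20:00-20:20.
Aarav ∩ Callum ∩ Oona ∩ Finn: 10:15-12:15, 16:50-17:50.
Aarav ∩ Callum ∩ Oona ∩ Finn ∩ Tomás: 10:15-12:15, 16:50-17:45.
The last common window of at least 20 minutes is 16:50-17:45; a 20-minute meeting can start as late as 17:25 and still end by 17:45.

17:25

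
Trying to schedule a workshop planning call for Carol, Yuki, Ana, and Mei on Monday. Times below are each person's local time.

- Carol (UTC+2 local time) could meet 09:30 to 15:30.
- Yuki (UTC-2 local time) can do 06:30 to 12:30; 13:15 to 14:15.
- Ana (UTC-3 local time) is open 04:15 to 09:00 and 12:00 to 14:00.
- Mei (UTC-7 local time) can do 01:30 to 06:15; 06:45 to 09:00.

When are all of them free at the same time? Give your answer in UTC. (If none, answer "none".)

08:30-12:00

Carol in UTC: 07:30-13:30 (subtract 2h to convert from UTC+2).
Yuki in UTC: 08:30-14:30, 15:15-16:15 (add 2h to convert from UTC-2).
Ana in UTC: 07:15-12:00, 15:00-17:00 (add 3h to convert from UTC-3).
Mei in UTC: 08:30-13:15, 13:45-16:00 (add 7h to convert from UTC-7).
Carol ∩ Yuki: 08:30-13:30.
Carol ∩ Yuki ∩ Ana: 08:30-12:00.
Carol ∩ Yuki ∩ Ana ∩ Mei: 08:30-12:00.
Those are the intersection windows.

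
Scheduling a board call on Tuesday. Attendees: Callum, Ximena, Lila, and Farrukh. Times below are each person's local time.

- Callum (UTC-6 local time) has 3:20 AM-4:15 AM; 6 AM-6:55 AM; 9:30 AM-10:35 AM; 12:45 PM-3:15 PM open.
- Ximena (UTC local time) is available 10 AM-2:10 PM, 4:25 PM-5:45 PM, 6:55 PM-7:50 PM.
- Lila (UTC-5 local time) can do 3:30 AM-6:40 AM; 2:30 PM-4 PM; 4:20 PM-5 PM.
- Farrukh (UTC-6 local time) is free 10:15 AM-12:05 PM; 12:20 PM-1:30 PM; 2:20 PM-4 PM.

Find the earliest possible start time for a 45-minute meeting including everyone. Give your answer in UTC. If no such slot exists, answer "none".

Callum in UTC: 09:20-10:15, 12:00-12:55, 15:30-16:35, 18:45-21:15 (add 6h to convert from UTC-6).
Ximena in UTC: 10:00-14:10, 16:25-17:45, 18:55-19:50.
Lila in UTC: 08:30-11:40, 19:30-21:00, 21:20-22:00 (add 5h to convert from UTC-5).
Farrukh in UTC: 16:15-18:05, 18:20-19:30, 20:20-22:00 (add 6h to convert from UTC-6).
Callum ∩ Ximena: 10:00-10:15, 12:00-12:55, 16:25-16:35, 18:55-19:50.
Callum ∩ Ximena ∩ Lila: 10:00-10:15, 19:30-19:50.
Callum ∩ Ximena ∩ Lila ∩ Farrukh: ∅.
There is no time when everyone is free.
No common window is at least 45 minutes long.

none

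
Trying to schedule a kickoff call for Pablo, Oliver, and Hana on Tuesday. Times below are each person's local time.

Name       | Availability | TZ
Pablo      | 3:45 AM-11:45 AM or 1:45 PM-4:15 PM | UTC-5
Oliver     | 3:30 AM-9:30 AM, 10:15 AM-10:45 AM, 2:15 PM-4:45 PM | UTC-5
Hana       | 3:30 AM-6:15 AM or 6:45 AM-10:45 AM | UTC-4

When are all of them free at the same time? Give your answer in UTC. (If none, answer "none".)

Pablo in UTC: 08:45-16:45, 18:45-21:15 (add 5h to convert from UTC-5).
Oliver in UTC: 08:30-14:30, 15:15-15:45, 19:15-21:45 (add 5h to convert from UTC-5).
Hana in UTC: 07:30-10:15, 10:45-14:45 (add 4h to convert from UTC-4).
Pablo ∩ Oliver: 08:45-14:30, 15:15-15:45, 19:15-21:15.
Pablo ∩ Oliver ∩ Hana: 08:45-10:15, 10:45-14:30.

08:45-10:15, 10:45-14:30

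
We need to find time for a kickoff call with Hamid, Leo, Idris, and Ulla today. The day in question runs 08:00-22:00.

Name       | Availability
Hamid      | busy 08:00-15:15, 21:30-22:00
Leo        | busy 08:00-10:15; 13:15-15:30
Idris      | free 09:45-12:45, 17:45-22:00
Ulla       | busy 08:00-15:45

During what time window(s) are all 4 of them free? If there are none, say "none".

Hamid free: 15:15-21:30 (invert busy blocks within the working day).
Leo free: 10:15-13:15, 15:30-22:00 (invert busy blocks within the working day).
Idris free: 09:45-12:45, 17:45-22:00.
Ulla free: 15:45-22:00 (invert busy blocks within the working day).
Hamid ∩ Leo: 15:30-21:30.
Hamid ∩ Leo ∩ Idris: 17:45-21:30.
Hamid ∩ Leo ∩ Idris ∩ Ulla: 17:45-21:30.

17:45-21:30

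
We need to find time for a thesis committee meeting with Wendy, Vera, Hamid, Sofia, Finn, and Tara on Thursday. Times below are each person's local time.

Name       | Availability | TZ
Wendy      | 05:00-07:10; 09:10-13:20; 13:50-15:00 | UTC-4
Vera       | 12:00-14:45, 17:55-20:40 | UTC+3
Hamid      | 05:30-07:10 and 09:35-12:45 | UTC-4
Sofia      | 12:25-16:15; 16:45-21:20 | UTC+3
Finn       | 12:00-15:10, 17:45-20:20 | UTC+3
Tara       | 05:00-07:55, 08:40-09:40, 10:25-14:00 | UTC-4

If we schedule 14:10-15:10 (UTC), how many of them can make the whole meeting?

Wendy in UTC: 09:00-11:10, 13:10-17:20, 17:50-19:00 (add 4h to convert from UTC-4).
Vera in UTC: 09:00-11:45, 14:55-17:40 (subtract 3h to convert from UTC+3).
Hamid in UTC: 09:30-11:10, 13:35-16:45 (add 4h to convert from UTC-4).
Sofia in UTC: 09:25-13:15, 13:45-18:20 (subtract 3h to convert from UTC+3).
Finn in UTC: 09:00-12:10, 14:45-17:20 (subtract 3h to convert from UTC+3).
Tara in UTC: 09:00-11:55, 12:40-13:40, 14:25-18:00 (add 4h to convert from UTC-4).
Wendy, Hamid, and Sofia can make the full 14:10-15:10 slot — that's 3.

3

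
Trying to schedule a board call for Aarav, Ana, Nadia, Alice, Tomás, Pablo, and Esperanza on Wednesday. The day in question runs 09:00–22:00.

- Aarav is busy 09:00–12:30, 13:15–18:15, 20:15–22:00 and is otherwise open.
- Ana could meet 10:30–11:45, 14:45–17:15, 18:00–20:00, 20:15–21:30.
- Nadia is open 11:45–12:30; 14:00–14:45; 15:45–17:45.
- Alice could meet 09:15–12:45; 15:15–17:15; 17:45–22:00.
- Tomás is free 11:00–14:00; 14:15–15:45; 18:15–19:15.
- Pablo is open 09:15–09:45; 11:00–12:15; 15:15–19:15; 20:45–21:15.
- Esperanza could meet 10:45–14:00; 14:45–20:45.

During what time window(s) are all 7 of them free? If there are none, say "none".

none

Aarav free: 12:30-13:15, 18:15-20:15 (invert busy blocks within the working day).
Ana free: 10:30-11:45, 14:45-17:15, 18:00-20:00, 20:15-21:30.
Nadia free: 11:45-12:30, 14:00-14:45, 15:45-17:45.
Alice free: 09:15-12:45, 15:15-17:15, 17:45-22:00.
Tomás free: 11:00-14:00, 14:15-15:45, 18:15-19:15.
Pablo free: 09:15-09:45, 11:00-12:15, 15:15-19:15, 20:45-21:15.
Esperanza free: 10:45-14:00, 14:45-20:45.
Aarav ∩ Ana: 18:15-20:00.
Aarav ∩ Ana ∩ Nadia: ∅.
Aarav ∩ Ana ∩ Nadia ∩ Alice: ∅.
Aarav ∩ Ana ∩ Nadia ∩ Alice ∩ Tomás: ∅.
Aarav ∩ Ana ∩ Nadia ∩ Alice ∩ Tomás ∩ Pablo: ∅.
Aarav ∩ Ana ∩ Nadia ∩ Alice ∩ Tomás ∩ Pablo ∩ Esperanza: ∅.
There is no time when everyone is free.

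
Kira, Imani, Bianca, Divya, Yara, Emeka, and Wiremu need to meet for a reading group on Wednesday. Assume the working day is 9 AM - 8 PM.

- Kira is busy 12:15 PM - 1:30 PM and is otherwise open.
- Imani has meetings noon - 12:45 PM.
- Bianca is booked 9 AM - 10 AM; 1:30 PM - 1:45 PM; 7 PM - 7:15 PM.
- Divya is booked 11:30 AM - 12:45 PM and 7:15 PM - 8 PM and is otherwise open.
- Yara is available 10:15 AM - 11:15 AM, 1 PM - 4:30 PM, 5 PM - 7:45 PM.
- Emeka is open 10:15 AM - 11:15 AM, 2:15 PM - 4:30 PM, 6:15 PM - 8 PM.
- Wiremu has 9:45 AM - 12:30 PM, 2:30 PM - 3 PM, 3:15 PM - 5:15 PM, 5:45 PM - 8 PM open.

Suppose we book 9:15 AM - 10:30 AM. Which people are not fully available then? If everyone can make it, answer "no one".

Bianca, Emeka, Wiremu, Yara

Kira free: 09:00-12:15, 13:30-20:00 (invert busy blocks within the working day).
Imani free: 09:00-12:00, 12:45-20:00 (invert busy blocks within the working day).
Bianca free: 10:00-13:30, 13:45-19:00, 19:15-20:00 (invert busy blocks within the working day).
Divya free: 09:00-11:30, 12:45-19:15 (invert busy blocks within the working day).
Yara free: 10:15-11:15, 13:00-16:30, 17:00-19:45.
Emeka free: 10:15-11:15, 14:15-16:30, 18:15-20:00.
Wiremu free: 09:45-12:30, 14:30-15:00, 15:15-17:15, 17:45-20:00.
Kira: free for 09:15-10:30. Imani: free for 09:15-10:30. Bianca: not fully free for 09:15-10:30. Divya: free for 09:15-10:30. Yara: not fully free for 09:15-10:30. Emeka: not fully free for 09:15-10:30. Wiremu: not fully free for 09:15-10:30.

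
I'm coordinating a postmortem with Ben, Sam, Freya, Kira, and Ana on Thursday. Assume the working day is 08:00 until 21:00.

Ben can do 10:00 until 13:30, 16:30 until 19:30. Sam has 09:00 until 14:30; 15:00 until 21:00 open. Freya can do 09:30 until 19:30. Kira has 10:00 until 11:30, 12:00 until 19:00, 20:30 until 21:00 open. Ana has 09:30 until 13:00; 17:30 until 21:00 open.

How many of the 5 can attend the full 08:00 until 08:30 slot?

nobody can make the full 08:00-08:30 slot — that's 0.

0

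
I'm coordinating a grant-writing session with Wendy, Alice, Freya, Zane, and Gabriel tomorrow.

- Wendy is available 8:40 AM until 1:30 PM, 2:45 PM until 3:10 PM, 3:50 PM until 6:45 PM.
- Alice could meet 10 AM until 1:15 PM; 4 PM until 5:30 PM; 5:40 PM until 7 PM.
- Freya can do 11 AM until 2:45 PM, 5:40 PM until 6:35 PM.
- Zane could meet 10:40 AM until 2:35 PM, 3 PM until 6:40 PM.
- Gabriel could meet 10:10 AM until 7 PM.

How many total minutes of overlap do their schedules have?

190

Wendy ∩ Alice: 10:00-13:15, 16:00-17:30, 17:40-18:45.
Wendy ∩ Alice ∩ Freya: 11:00-13:15, 17:40-18:35.
Wendy ∩ Alice ∩ Freya ∩ Zane: 11:00-13:15, 17:40-18:35.
Wendy ∩ Alice ∩ Freya ∩ Zane ∩ Gabriel: 11:00-13:15, 17:40-18:35.
Summing the common windows: 135 + 55 = 190 minutes.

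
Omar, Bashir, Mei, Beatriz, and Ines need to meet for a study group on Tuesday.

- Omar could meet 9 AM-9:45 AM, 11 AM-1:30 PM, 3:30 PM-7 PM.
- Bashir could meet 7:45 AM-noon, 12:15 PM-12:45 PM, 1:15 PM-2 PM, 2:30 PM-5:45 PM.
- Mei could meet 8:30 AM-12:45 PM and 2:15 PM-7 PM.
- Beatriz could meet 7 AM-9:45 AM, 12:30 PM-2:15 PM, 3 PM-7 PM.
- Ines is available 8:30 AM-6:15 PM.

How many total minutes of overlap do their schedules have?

195

Omar ∩ Bashir: 09:00-09:45, 11:00-12:00, 12:15-12:45, 13:15-13:30, 15:30-17:45.
Omar ∩ Bashir ∩ Mei: 09:00-09:45, 11:00-12:00, 12:15-12:45, 15:30-17:45.
Omar ∩ Bashir ∩ Mei ∩ Beatriz: 09:00-09:45, 12:30-12:45, 15:30-17:45.
Omar ∩ Bashir ∩ Mei ∩ Beatriz ∩ Ines: 09:00-09:45, 12:30-12:45, 15:30-17:45.
So the common availability across everyone is 09:00-09:45, 12:30-12:45, 15:30-17:45.
Summing the common windows: 45 + 15 + 135 = 195 minutes.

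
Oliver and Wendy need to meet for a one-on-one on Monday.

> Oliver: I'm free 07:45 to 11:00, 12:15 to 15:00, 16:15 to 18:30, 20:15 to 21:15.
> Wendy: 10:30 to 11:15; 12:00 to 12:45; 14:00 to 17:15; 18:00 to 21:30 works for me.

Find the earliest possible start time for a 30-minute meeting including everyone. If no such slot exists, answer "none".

10:30

Oliver ∩ Wendy: 10:30-11:00, 12:15-12:45, 14:00-15:00, 16:15-17:15, 18:00-18:30, 20:15-21:15.
The first common window of at least 30 minutes is 10:30-11:00, so the earliest start is 10:30.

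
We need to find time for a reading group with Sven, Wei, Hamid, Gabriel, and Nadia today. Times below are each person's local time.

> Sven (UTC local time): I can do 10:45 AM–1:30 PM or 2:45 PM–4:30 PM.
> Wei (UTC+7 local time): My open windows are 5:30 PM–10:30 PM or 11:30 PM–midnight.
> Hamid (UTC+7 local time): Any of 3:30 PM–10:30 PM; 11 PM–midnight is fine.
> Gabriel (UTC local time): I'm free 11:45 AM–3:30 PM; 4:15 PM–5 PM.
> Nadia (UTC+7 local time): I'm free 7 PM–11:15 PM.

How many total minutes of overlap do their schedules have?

Sven in UTC: 10:45-13:30, 14:45-16:30.
Wei in UTC: 10:30-15:30, 16:30-17:00 (subtract 7h to convert from UTC+7).
Hamid in UTC: 08:30-15:30, 16:00-17:00 (subtract 7h to convert from UTC+7).
Gabriel in UTC: 11:45-15:30, 16:15-17:00.
Nadia in UTC: 12:00-16:15 (subtract 7h to convert from UTC+7).
Sven ∩ Wei: 10:45-13:30, 14:45-15:30.
Sven ∩ Wei ∩ Hamid: 10:45-13:30, 14:45-15:30.
Sven ∩ Wei ∩ Hamid ∩ Gabriel: 11:45-13:30, 14:45-15:30.
Sven ∩ Wei ∩ Hamid ∩ Gabriel ∩ Nadia: 12:00-13:30, 14:45-15:30.
Summing the common windows: 90 + 45 = 135 minutes.

135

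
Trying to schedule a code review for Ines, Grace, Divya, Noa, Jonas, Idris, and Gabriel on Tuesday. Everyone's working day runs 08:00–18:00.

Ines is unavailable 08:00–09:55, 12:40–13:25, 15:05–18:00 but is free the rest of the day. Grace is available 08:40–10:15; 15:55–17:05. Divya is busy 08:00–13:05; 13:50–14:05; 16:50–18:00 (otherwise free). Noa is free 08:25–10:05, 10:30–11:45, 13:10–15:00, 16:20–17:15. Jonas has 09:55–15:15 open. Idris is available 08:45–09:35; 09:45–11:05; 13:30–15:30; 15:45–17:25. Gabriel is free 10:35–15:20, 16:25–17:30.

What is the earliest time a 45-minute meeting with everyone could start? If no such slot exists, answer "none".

none

Ines free: 09:55-12:40, 13:25-15:05 (invert busy blocks within the working day).
Grace free: 08:40-10:15, 15:55-17:05.
Divya free: 13:05-13:50, 14:05-16:50 (invert busy blocks within the working day).
Noa free: 08:25-10:05, 10:30-11:45, 13:10-15:00, 16:20-17:15.
Jonas free: 09:55-15:15.
Idris free: 08:45-09:35, 09:45-11:05, 13:30-15:30, 15:45-17:25.
Gabriel free: 10:35-15:20, 16:25-17:30.
Ines ∩ Grace: 09:55-10:15.
Ines ∩ Grace ∩ Divya: ∅.
Ines ∩ Grace ∩ Divya ∩ Noa: ∅.
Ines ∩ Grace ∩ Divya ∩ Noa ∩ Jonas: ∅.
Ines ∩ Grace ∩ Divya ∩ Noa ∩ Jonas ∩ Idris: ∅.
Ines ∩ Grace ∩ Divya ∩ Noa ∩ Jonas ∩ Idris ∩ Gabriel: ∅.
There is no time when everyone is free.
No common window is at least 45 minutes long.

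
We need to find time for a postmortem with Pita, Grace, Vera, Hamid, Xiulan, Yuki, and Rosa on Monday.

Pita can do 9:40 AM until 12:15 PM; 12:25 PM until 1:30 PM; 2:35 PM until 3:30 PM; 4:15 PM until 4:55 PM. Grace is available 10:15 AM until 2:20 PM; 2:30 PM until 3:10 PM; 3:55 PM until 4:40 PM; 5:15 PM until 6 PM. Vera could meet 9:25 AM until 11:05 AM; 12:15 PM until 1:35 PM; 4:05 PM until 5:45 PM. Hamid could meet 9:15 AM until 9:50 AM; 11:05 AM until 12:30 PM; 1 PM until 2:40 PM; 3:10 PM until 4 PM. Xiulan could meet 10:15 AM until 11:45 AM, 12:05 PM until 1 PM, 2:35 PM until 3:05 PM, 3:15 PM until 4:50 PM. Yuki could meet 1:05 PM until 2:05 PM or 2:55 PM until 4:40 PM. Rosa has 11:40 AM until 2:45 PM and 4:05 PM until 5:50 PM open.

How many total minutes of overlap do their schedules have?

Pita ∩ Grace: 10:15-12:15, 12:25-13:30, 14:35-15:10, 16:15-16:40.
Pita ∩ Grace ∩ Vera: 10:15-11:05, 12:25-13:30, 16:15-16:40.
Pita ∩ Grace ∩ Vera ∩ Hamid: 12:25-12:30, 13:00-13:30.
Pita ∩ Grace ∩ Vera ∩ Hamid ∩ Xiulan: 12:25-12:30.
Pita ∩ Grace ∩ Vera ∩ Hamid ∩ Xiulan ∩ Yuki: ∅.
Pita ∩ Grace ∩ Vera ∩ Hamid ∩ Xiulan ∩ Yuki ∩ Rosa: ∅.
There is no time when everyone is free.
There is no common window, so the total is 0 minutes.

0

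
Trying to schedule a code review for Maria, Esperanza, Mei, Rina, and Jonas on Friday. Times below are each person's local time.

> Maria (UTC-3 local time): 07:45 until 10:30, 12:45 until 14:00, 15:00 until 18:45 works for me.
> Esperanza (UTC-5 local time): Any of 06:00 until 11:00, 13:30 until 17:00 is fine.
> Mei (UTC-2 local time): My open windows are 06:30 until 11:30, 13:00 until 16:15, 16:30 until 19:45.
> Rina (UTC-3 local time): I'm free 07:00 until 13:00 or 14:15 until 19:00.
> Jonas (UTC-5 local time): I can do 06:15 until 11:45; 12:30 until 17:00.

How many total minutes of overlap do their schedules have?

345

Maria in UTC: 10:45-13:30, 15:45-17:00, 18:00-21:45 (add 3h to convert from UTC-3).
Esperanza in UTC: 11:00-16:00, 18:30-22:00 (add 5h to convert from UTC-5).
Mei in UTC: 08:30-13:30, 15:00-18:15, 18:30-21:45 (add 2h to convert from UTC-2).
Rina in UTC: 10:00-16:00, 17:15-22:00 (add 3h to convert from UTC-3).
Jonas in UTC: 11:15-16:45, 17:30-22:00 (add 5h to convert from UTC-5).
Maria ∩ Esperanza: 11:00-13:30, 15:45-16:00, 18:30-21:45.
Maria ∩ Esperanza ∩ Mei: 11:00-13:30, 15:45-16:00, 18:30-21:45.
Maria ∩ Esperanza ∩ Mei ∩ Rina: 11:00-13:30, 15:45-16:00, 18:30-21:45.
Maria ∩ Esperanza ∩ Mei ∩ Rina ∩ Jonas: 11:15-13:30, 15:45-16:00, 18:30-21:45.
Summing the common windows: 135 + 15 + 195 = 345 minutes.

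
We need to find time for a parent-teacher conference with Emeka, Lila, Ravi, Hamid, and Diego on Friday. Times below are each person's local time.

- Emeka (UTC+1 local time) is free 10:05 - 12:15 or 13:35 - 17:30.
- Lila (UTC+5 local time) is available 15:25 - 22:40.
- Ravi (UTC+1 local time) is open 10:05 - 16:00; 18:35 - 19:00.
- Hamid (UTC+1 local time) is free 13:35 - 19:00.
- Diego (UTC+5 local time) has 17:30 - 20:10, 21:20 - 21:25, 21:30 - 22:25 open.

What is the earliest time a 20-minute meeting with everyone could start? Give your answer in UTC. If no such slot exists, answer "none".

Emeka in UTC: 09:05-11:15, 12:35-16:30 (subtract 1h to convert from UTC+1).
Lila in UTC: 10:25-17:40 (subtract 5h to convert from UTC+5).
Ravi in UTC: 09:05-15:00, 17:35-18:00 (subtract 1h to convert from UTC+1).
Hamid in UTC: 12:35-18:00 (subtract 1h to convert from UTC+1).
Diego in UTC: 12:30-15:10, 16:20-16:25, 16:30-17:25 (subtract 5h to convert from UTC+5).
Emeka ∩ Lila: 10:25-11:15, 12:35-16:30.
Emeka ∩ Lila ∩ Ravi: 10:25-11:15, 12:35-15:00.
Emeka ∩ Lila ∩ Ravi ∩ Hamid: 12:35-15:00.
Emeka ∩ Lila ∩ Ravi ∩ Hamid ∩ Diego: 12:35-15:00.
The first common window of at least 20 minutes is 12:35-15:00, so the earliest start is 12:35.

12:35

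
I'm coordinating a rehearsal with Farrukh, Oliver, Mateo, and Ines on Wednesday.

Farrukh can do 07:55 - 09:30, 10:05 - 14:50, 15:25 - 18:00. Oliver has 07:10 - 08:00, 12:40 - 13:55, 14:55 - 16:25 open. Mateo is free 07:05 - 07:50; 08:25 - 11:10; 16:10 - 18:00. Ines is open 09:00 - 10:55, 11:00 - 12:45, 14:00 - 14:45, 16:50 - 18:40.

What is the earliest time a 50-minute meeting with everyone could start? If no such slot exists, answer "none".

none

Farrukh ∩ Oliver: 07:55-08:00, 12:40-13:55, 15:25-16:25.
Farrukh ∩ Oliver ∩ Mateo: 16:10-16:25.
Farrukh ∩ Oliver ∩ Mateo ∩ Ines: ∅.
There is no time when everyone is free.
No common window is at least 50 minutes long.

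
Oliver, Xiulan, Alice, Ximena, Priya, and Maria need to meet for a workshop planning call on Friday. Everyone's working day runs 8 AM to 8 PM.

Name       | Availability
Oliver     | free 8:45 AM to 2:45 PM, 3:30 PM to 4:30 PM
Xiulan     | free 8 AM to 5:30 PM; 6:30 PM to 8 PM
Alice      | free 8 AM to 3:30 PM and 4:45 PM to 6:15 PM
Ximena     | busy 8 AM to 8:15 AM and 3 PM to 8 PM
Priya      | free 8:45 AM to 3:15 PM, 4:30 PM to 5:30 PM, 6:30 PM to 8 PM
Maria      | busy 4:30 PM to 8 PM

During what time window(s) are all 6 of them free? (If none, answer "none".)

08:45-14:45

Oliver free: 08:45-14:45, 15:30-16:30.
Xiulan free: 08:00-17:30, 18:30-20:00.
Alice free: 08:00-15:30, 16:45-18:15.
Ximena free: 08:15-15:00 (invert busy blocks within the working day).
Priya free: 08:45-15:15, 16:30-17:30, 18:30-20:00.
Maria free: 08:00-16:30 (invert busy blocks within the working day).
Oliver ∩ Xiulan: 08:45-14:45, 15:30-16:30.
Oliver ∩ Xiulan ∩ Alice: 08:45-14:45.
Oliver ∩ Xiulan ∩ Alice ∩ Ximena: 08:45-14:45.
Oliver ∩ Xiulan ∩ Alice ∩ Ximena ∩ Priya: 08:45-14:45.
Oliver ∩ Xiulan ∩ Alice ∩ Ximena ∩ Priya ∩ Maria: 08:45-14:45.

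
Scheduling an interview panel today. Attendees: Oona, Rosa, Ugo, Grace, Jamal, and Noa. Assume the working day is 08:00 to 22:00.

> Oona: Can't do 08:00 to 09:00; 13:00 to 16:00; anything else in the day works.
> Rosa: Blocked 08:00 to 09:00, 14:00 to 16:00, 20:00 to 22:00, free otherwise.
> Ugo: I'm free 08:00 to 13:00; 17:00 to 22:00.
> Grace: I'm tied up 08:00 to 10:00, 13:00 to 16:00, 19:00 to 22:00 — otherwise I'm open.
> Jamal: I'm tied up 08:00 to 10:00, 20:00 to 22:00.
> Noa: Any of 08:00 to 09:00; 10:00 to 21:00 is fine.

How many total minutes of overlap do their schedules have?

300

Oona free: 09:00-13:00, 16:00-22:00 (invert busy blocks within the working day).
Rosa free: 09:00-14:00, 16:00-20:00 (invert busy blocks within the working day).
Ugo free: 08:00-13:00, 17:00-22:00.
Grace free: 10:00-13:00, 16:00-19:00 (invert busy blocks within the working day).
Jamal free: 10:00-20:00 (invert busy blocks within the working day).
Noa free: 08:00-09:00, 10:00-21:00.
Oona ∩ Rosa: 09:00-13:00, 16:00-20:00.
Oona ∩ Rosa ∩ Ugo: 09:00-13:00, 17:00-20:00.
Oona ∩ Rosa ∩ Ugo ∩ Grace: 10:00-13:00, 17:00-19:00.
Oona ∩ Rosa ∩ Ugo ∩ Grace ∩ Jamal: 10:00-13:00, 17:00-19:00.
Oona ∩ Rosa ∩ Ugo ∩ Grace ∩ Jamal ∩ Noa: 10:00-13:00, 17:00-19:00.
Summing the common windows: 180 + 120 = 300 minutes.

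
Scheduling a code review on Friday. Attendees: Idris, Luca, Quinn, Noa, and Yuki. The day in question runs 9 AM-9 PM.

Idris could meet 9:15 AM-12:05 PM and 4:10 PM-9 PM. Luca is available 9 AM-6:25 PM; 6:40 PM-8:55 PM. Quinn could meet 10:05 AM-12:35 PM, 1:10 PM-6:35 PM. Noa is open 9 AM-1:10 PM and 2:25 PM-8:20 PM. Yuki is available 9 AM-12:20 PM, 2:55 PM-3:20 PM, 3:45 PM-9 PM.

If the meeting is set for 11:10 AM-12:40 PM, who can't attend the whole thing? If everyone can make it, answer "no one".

Idris, Quinn, Yuki

Idris: not fully free for 11:10-12:40. Luca: free for 11:10-12:40. Quinn: not fully free for 11:10-12:40. Noa: free for 11:10-12:40. Yuki: not fully free for 11:10-12:40.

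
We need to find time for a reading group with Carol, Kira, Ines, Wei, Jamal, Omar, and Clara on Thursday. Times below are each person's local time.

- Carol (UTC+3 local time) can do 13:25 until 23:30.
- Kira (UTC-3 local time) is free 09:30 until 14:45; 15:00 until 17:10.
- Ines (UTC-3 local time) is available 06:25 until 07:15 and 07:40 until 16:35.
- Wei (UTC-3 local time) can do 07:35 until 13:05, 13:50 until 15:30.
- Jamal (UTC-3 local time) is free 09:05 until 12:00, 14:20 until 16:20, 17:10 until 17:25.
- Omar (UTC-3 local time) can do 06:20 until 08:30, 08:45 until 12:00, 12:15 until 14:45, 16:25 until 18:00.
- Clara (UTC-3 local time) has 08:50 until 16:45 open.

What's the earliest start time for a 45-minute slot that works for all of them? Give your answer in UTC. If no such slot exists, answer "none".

12:30

Carol in UTC: 10:25-20:30 (subtract 3h to convert from UTC+3).
Kira in UTC: 12:30-17:45, 18:00-20:10 (add 3h to convert from UTC-3).
Ines in UTC: 09:25-10:15, 10:40-19:35 (add 3h to convert from UTC-3).
Wei in UTC: 10:35-16:05, 16:50-18:30 (add 3h to convert from UTC-3).
Jamal in UTC: 12:05-15:00, 17:20-19:20, 20:10-20:25 (add 3h to convert from UTC-3).
Omar in UTC: 09:20-11:30, 11:45-15:00, 15:15-17:45, 19:25-21:00 (add 3h to convert from UTC-3).
Clara in UTC: 11:50-19:45 (add 3h to convert from UTC-3).
Carol ∩ Kira: 12:30-17:45, 18:00-20:10.
Carol ∩ Kira ∩ Ines: 12:30-17:45, 18:00-19:35.
Carol ∩ Kira ∩ Ines ∩ Wei: 12:30-16:05, 16:50-17:45, 18:00-18:30.
Carol ∩ Kira ∩ Ines ∩ Wei ∩ Jamal: 12:30-15:00, 17:20-17:45, 18:00-18:30.
Carol ∩ Kira ∩ Ines ∩ Wei ∩ Jamal ∩ Omar: 12:30-15:00, 17:20-17:45.
Carol ∩ Kira ∩ Ines ∩ Wei ∩ Jamal ∩ Omar ∩ Clara: 12:30-15:00, 17:20-17:45.
Those are the intersection windows.
The first common window of at least 45 minutes is 12:30-15:00, so the earliest start is 12:30.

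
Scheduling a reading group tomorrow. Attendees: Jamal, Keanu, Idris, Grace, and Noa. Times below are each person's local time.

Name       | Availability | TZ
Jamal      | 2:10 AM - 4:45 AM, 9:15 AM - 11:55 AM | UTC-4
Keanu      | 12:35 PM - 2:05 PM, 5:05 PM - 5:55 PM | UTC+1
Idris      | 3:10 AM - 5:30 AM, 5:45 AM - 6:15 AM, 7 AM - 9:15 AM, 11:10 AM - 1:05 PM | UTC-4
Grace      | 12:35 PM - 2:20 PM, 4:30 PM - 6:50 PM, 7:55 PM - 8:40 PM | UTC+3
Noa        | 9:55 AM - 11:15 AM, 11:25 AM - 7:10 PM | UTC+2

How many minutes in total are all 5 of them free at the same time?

0

Jamal in UTC: 06:10-08:45, 13:15-15:55 (add 4h to convert from UTC-4).
Keanu in UTC: 11:35-13:05, 16:05-16:55 (subtract 1h to convert from UTC+1).
Idris in UTC: 07:10-09:30, 09:45-10:15, 11:00-13:15, 15:10-17:05 (add 4h to convert from UTC-4).
Grace in UTC: 09:35-11:20, 13:30-15:50, 16:55-17:40 (subtract 3h to convert from UTC+3).
Noa in UTC: 07:55-09:15, 09:25-17:10 (subtract 2h to convert from UTC+2).
Jamal ∩ Keanu: ∅.
Jamal ∩ Keanu ∩ Idris: ∅.
Jamal ∩ Keanu ∩ Idris ∩ Grace: ∅.
Jamal ∩ Keanu ∩ Idris ∩ Grace ∩ Noa: ∅.
There is no time when everyone is free.
There is no common window, so the total is 0 minutes.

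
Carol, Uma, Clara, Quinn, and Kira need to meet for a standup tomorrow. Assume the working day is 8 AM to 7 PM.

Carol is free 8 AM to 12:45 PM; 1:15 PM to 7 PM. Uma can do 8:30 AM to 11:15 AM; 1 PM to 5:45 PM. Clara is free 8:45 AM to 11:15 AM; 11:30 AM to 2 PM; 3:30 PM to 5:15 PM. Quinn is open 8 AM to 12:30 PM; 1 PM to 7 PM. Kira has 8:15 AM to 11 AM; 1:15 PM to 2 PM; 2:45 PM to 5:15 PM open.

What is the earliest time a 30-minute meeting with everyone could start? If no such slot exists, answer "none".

08:45

Carol ∩ Uma: 08:30-11:15, 13:15-17:45.
Carol ∩ Uma ∩ Clara: 08:45-11:15, 13:15-14:00, 15:30-17:15.
Carol ∩ Uma ∩ Clara ∩ Quinn: 08:45-11:15, 13:15-14:00, 15:30-17:15.
Carol ∩ Uma ∩ Clara ∩ Quinn ∩ Kira: 08:45-11:00, 13:15-14:00, 15:30-17:15.
The first common window of at least 30 minutes is 08:45-11:00, so the earliest start is 08:45.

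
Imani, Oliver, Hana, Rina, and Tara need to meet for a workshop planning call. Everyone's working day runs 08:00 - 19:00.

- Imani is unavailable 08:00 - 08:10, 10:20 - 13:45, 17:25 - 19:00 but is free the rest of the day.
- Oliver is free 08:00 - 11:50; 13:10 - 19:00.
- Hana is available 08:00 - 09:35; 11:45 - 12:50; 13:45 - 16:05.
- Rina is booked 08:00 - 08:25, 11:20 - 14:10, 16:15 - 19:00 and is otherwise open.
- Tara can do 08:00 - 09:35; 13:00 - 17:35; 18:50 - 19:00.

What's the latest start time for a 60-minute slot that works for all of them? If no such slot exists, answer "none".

15:05

Imani free: 08:10-10:20, 13:45-17:25 (invert busy blocks within the working day).
Oliver free: 08:00-11:50, 13:10-19:00.
Hana free: 08:00-09:35, 11:45-12:50, 13:45-16:05.
Rina free: 08:25-11:20, 14:10-16:15 (invert busy blocks within the working day).
Tara free: 08:00-09:35, 13:00-17:35, 18:50-19:00.
Imani ∩ Oliver: 08:10-10:20, 13:45-17:25.
Imani ∩ Oliver ∩ Hana: 08:10-09:35, 13:45-16:05.
Imani ∩ Oliver ∩ Hana ∩ Rina: 08:25-09:35, 14:10-16:05.
Imani ∩ Oliver ∩ Hana ∩ Rina ∩ Tara: 08:25-09:35, 14:10-16:05.
So the common availability across everyone is 08:25-09:35, 14:10-16:05.
The last common window of at least 60 minutes is 14:10-16:05; a 60-minute meeting can start as late as 15:05 and still end by 16:05.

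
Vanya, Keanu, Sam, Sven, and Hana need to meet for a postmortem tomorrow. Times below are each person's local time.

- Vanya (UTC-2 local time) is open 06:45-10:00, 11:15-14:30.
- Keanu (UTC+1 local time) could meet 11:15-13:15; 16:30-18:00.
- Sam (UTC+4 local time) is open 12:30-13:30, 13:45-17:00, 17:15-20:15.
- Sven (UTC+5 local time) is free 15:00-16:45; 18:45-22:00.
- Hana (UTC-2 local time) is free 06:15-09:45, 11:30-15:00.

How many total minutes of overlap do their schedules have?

Vanya in UTC: 08:45-12:00, 13:15-16:30 (add 2h to convert from UTC-2).
Keanu in UTC: 10:15-12:15, 15:30-17:00 (subtract 1h to convert from UTC+1).
Sam in UTC: 08:30-09:30, 09:45-13:00, 13:15-16:15 (subtract 4h to convert from UTC+4).
Sven in UTC: 10:00-11:45, 13:45-17:00 (subtract 5h to convert from UTC+5).
Hana in UTC: 08:15-11:45, 13:30-17:00 (add 2h to convert from UTC-2).
Vanya ∩ Keanu: 10:15-12:00, 15:30-16:30.
Vanya ∩ Keanu ∩ Sam: 10:15-12:00, 15:30-16:15.
Vanya ∩ Keanu ∩ Sam ∩ Sven: 10:15-11:45, 15:30-16:15.
Vanya ∩ Keanu ∩ Sam ∩ Sven ∩ Hana: 10:15-11:45, 15:30-16:15.
Summing the common windows: 90 + 45 = 135 minutes.

135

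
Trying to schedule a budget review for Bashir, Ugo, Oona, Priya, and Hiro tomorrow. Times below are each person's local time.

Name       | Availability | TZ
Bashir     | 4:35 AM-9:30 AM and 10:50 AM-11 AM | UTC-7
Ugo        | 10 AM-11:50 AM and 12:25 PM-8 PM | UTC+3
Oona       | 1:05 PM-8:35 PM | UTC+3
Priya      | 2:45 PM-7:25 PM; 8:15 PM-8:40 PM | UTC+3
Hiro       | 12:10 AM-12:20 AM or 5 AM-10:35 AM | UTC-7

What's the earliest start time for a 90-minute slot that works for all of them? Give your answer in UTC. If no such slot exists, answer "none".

12:00

Bashir in UTC: 11:35-16:30, 17:50-18:00 (add 7h to convert from UTC-7).
Ugo in UTC: 07:00-08:50, 09:25-17:00 (subtract 3h to convert from UTC+3).
Oona in UTC: 10:05-17:35 (subtract 3h to convert from UTC+3).
Priya in UTC: 11:45-16:25, 17:15-17:40 (subtract 3h to convert from UTC+3).
Hiro in UTC: 07:10-07:20, 12:00-17:35 (add 7h to convert from UTC-7).
Bashir ∩ Ugo: 11:35-16:30.
Bashir ∩ Ugo ∩ Oona: 11:35-16:30.
Bashir ∩ Ugo ∩ Oona ∩ Priya: 11:45-16:25.
Bashir ∩ Ugo ∩ Oona ∩ Priya ∩ Hiro: 12:00-16:25.
The first common window of at least 90 minutes is 12:00-16:25, so the earliest start is 12:00.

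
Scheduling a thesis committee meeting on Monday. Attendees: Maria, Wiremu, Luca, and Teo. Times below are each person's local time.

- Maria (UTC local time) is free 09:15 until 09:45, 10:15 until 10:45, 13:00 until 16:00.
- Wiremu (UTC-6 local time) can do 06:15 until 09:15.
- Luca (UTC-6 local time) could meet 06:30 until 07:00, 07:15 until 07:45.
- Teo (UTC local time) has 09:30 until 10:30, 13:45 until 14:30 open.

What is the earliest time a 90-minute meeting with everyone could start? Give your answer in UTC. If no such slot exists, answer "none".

Maria in UTC: 09:15-09:45, 10:15-10:45, 13:00-16:00.
Wiremu in UTC: 12:15-15:15 (add 6h to convert from UTC-6).
Luca in UTC: 12:30-13:00, 13:15-13:45 (add 6h to convert from UTC-6).
Teo in UTC: 09:30-10:30, 13:45-14:30.
Maria ∩ Wiremu: 13:00-15:15.
Maria ∩ Wiremu ∩ Luca: 13:15-13:45.
Maria ∩ Wiremu ∩ Luca ∩ Teo: ∅.
There is no time when everyone is free.
No common window is at least 90 minutes long.

none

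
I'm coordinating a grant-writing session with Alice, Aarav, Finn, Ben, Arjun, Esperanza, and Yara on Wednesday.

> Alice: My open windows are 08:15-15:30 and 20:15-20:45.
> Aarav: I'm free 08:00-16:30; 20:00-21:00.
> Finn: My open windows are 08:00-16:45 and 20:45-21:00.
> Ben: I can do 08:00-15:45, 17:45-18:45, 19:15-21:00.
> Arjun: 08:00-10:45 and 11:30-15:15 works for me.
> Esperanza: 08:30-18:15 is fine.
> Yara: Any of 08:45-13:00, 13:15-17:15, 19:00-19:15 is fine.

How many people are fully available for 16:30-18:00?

1

Esperanza can make the full 16:30-18:00 slot — that's 1.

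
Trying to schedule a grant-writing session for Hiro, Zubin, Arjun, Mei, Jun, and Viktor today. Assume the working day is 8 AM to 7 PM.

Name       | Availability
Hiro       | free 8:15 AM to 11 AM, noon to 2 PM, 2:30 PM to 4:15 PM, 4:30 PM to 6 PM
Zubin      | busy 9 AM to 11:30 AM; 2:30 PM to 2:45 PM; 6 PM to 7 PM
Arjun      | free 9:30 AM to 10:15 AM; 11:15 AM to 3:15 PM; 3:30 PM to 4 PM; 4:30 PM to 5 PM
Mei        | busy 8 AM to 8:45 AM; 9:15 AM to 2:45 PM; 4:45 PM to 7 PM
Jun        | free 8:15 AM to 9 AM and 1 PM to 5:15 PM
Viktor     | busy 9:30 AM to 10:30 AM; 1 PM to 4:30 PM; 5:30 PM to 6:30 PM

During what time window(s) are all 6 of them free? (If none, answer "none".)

Hiro free: 08:15-11:00, 12:00-14:00, 14:30-16:15, 16:30-18:00.
Zubin free: 08:00-09:00, 11:30-14:30, 14:45-18:00 (invert busy blocks within the working day).
Arjun free: 09:30-10:15, 11:15-15:15, 15:30-16:00, 16:30-17:00.
Mei free: 08:45-09:15, 14:45-16:45 (invert busy blocks within the working day).
Jun free: 08:15-09:00, 13:00-17:15.
Viktor free: 08:00-09:30, 10:30-13:00, 16:30-17:30, 18:30-19:00 (invert busy blocks within the working day).
Hiro ∩ Zubin: 08:15-09:00, 12:00-14:00, 14:45-16:15, 16:30-18:00.
Hiro ∩ Zubin ∩ Arjun: 12:00-14:00, 14:45-15:15, 15:30-16:00, 16:30-17:00.
Hiro ∩ Zubin ∩ Arjun ∩ Mei: 14:45-15:15, 15:30-16:00, 16:30-16:45.
Hiro ∩ Zubin ∩ Arjun ∩ Mei ∩ Jun: 14:45-15:15, 15:30-16:00, 16:30-16:45.
Hiro ∩ Zubin ∩ Arjun ∩ Mei ∩ Jun ∩ Viktor: 16:30-16:45.

16:30-16:45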